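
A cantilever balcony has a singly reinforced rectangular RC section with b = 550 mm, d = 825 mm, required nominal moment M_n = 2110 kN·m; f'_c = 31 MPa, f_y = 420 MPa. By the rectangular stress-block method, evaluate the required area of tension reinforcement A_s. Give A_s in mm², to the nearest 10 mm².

With M_n = 0.85 f'_c a b (d − a/2), solve the quadratic for a:
a = d − √(d² − 2M_n/(0.85 f'_c b)) = 825 − √(825² − 2 × 2110×10⁶/(0.85 × 31 × 550)) = 200.95 mm.
A_s = 0.85 f'_c a b / f_y = 0.85 × 31 × 200.95 × 550 / 420 = 6934.0 mm².

A_s ≈ 6930 mm²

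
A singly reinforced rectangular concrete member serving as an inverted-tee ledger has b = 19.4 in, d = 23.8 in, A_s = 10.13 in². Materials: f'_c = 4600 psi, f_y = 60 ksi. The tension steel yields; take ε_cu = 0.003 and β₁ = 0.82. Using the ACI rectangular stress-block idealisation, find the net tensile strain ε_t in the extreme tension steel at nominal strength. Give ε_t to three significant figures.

a = A_s f_y/(0.85 f'_c b) = 8.013 in.
β₁ = 0.82, so c = a/β₁ = 8.013/0.82 = 9.772 in.
From the linear strain diagram with ε_cu = 0.003: ε_t = 0.003 (d − c)/c = 0.003 × (23.8 − 9.772)/9.772 = 0.00431.
ε_t is between 0.004 and 0.005 — transition zone.

ε_t ≈ 0.00431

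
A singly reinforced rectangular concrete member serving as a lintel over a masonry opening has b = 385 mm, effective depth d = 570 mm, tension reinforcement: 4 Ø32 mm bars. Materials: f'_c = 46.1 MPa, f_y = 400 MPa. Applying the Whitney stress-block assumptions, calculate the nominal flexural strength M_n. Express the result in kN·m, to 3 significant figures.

A_s = 4 × 804 = 3216 mm².
T = A_s f_y = 3216 × 400 = 1286400 N = 1286.4 kN.
From C = T: a = T/(0.85 f'_c b) = 1286400/(0.85 × 46.1 × 385) = 85.27 mm.
M_n = T(d − a/2) = 1286.4 kN × (570 − 42.635) mm = 678.40 kN·m.

M_n ≈ 678 kN·m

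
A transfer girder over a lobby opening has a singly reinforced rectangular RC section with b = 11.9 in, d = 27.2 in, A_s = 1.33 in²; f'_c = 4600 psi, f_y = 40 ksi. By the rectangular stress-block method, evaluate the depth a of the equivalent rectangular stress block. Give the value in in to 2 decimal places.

a ≈ 1.14 in

T = A_s f_y = 1.33 × 40 = 53.2 kips.
a = T/(0.85 f'_c b) = 53.2/(0.85 × 4.6 × 11.9) = 1.14 in.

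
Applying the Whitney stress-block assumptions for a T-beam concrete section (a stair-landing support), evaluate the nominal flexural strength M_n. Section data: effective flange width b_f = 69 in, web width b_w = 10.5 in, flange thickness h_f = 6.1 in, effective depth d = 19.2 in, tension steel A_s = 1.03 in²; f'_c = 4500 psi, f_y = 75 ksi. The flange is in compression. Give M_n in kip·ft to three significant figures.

M_n ≈ 123 kip·ft

Tension: T = A_s f_y = 1.03 × 75 = 77.25 kips.
Try a within the flange: a = T/(0.85 f'_c b_f) = 77.25/(0.85 × 4.5 × 69) = 0.293 in.
Since a = 0.293 ≤ h_f = 6.1 in, the stress block lies entirely in the flange; analyse as a rectangular beam of width b_f.
M_n = T(d − a/2) = 77.25 × (19.2 − 0.1465) = 1471.9 kip·in.
M_n = 1471.9/12 = 122.66 kip·ft.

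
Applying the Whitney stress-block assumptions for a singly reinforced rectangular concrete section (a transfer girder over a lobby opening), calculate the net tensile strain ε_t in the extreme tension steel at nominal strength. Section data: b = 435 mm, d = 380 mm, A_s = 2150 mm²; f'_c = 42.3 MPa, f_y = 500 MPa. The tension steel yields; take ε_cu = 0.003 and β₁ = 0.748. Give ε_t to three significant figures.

ε_t ≈ 0.00941

a = A_s f_y/(0.85 f'_c b) = 68.73 mm.
β₁ = 0.748, so c = a/β₁ = 68.73/0.748 = 91.89 mm.
From the linear strain diagram with ε_cu = 0.003: ε_t = 0.003 (d − c)/c = 0.003 × (380 − 91.89)/91.89 = 0.00941.
Since ε_t ≥ 0.005, the section is tension-controlled.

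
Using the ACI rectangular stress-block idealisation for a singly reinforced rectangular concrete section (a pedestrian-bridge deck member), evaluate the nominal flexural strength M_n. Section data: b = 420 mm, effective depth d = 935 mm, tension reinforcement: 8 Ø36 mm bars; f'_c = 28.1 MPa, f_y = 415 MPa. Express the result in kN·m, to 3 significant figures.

A_s = 8 × 1018 = 8144 mm².
T = A_s f_y = 8144 × 415 = 3379760 N = 3379.76 kN.
From C = T: a = T/(0.85 f'_c b) = 3379760/(0.85 × 28.1 × 420) = 336.91 mm.
M_n = T(d − a/2) = 3379.76 kN × (935 − 168.455) mm = 2590.74 kN·m.

M_n ≈ 2590 kN·m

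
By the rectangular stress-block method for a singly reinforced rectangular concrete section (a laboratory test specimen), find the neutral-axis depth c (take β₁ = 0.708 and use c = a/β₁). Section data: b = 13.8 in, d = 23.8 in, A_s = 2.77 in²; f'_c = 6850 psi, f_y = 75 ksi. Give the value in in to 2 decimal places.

T = A_s f_y = 2.77 × 75 = 207.75 kips.
a = T/(0.85 f'_c b) = 207.75/(0.85 × 6.85 × 13.8) = 2.5855 in.
With β₁ = 0.708, c = a/β₁ = 2.5855/0.708 = 3.65 in.

c ≈ 3.65 in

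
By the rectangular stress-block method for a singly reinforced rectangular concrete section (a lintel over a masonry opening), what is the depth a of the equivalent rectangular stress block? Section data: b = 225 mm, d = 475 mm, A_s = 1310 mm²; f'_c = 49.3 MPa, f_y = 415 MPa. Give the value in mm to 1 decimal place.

a ≈ 57.7 mm

T = A_s f_y = 1310 × 415 = 543650 N = 543.65 kN.
Setting C = 0.85 f'_c a b equal to T: a = 543650/(0.85 × 49.3 × 225) = 57.7 mm.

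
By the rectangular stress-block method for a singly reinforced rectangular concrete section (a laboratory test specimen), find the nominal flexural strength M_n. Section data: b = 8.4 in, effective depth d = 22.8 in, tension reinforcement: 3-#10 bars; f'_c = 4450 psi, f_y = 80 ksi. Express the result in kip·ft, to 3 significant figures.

M_n ≈ 457 kip·ft

A_s = 3 × 1.27 = 3.81 in².
T = A_s f_y = 3.81 × 80 = 304.8 kips.
a = T/(0.85 f'_c b) = 304.8/(0.85 × 4.45 × 8.4) = 9.593 in.
M_n = T(d − a/2) = 304.8 × (22.8 − 4.7965) = 5487.5 kip·in = 5487.5/12 = 457.29 kip·ft.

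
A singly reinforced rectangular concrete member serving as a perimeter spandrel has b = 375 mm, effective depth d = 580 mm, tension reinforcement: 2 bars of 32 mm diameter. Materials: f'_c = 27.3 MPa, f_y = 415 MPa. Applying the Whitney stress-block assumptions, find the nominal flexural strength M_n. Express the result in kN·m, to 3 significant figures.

A_s = 2 × 804 = 1608 mm².
T = A_s f_y = 1608 × 415 = 667320 N = 667.32 kN.
From C = T: a = T/(0.85 f'_c b) = 667320/(0.85 × 27.3 × 375) = 76.69 mm.
M_n = T(d − a/2) = 667.32 kN × (580 − 38.345) mm = 361.46 kN·m.

M_n ≈ 361 kN·m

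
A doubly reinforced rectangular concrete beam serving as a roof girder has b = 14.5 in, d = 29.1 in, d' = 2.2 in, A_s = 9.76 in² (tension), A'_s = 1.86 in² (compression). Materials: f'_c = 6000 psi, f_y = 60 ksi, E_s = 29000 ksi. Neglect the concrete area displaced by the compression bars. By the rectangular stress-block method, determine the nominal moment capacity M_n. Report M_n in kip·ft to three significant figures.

Assume both steels yield.
a = (A_s − A'_s) f_y/(0.85 f'_c b) = (9.76 − 1.86) × 60/(0.85 × 6 × 14.5) = 6.410 in.
c = a/β₁ = 6.410/0.75 = 8.547 in; ε'_s = 0.003(c − d')/c = 0.0022 ≥ ε_y = 0.0021, so the compression steel yields.
M_n = (A_s − A'_s) f_y (d − a/2) + A'_s f_y (d − d') = 474 × (29.1 − 3.205) + 111.6 × (29.1 − 2.2) = 12274.2 + 3002.0 = 15276.2 kip·in = 15276.2/12 = 1273.02 kip·ft.

M_n ≈ 1270 kip·ft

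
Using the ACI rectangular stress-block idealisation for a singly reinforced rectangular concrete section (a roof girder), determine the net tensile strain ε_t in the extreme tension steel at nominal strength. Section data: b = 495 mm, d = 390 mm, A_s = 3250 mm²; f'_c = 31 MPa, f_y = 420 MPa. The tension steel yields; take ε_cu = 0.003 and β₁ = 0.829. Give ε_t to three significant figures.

a = A_s f_y/(0.85 f'_c b) = 104.65 mm.
β₁ = 0.829, so c = a/β₁ = 104.65/0.829 = 126.24 mm.
From the linear strain diagram with ε_cu = 0.003: ε_t = 0.003 (d − c)/c = 0.003 × (390 − 126.24)/126.24 = 0.00627.
Since ε_t ≥ 0.005, the section is tension-controlled.

ε_t ≈ 0.00627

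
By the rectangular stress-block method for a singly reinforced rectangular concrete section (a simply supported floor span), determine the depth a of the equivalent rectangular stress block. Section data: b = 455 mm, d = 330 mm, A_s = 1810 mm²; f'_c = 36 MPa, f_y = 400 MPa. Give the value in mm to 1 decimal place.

a ≈ 52.0 mm

T = A_s f_y = 1810 × 400 = 724000 N = 724 kN.
Setting C = 0.85 f'_c a b equal to T: a = 724000/(0.85 × 36 × 455) = 52.0 mm.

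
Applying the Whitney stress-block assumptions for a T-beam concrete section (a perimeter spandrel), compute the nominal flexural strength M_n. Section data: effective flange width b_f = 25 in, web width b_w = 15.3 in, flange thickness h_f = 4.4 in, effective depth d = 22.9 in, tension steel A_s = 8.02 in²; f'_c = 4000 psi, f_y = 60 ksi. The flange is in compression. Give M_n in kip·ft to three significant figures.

M_n ≈ 801 kip·ft

Tension: T = A_s f_y = 8.02 × 60 = 481.2 kips.
Try a within the flange: a = T/(0.85 f'_c b_f) = 481.2/(0.85 × 4 × 25) = 5.661 in.
a = 5.661 > h_f = 4.4 in: the block extends into the web. Split into flange-overhang and web parts.
C_f = 0.85 f'_c (b_f − b_w) h_f = 0.85 × 4 × (25 − 15.3) × 4.4 = 145.1 kips.
Remaining web compression depth: a_w = (T − C_f)/(0.85 f'_c b_w) = (481.2 − 145.1)/(0.85 × 4 × 15.3) = 6.461 in.
M_n = C_f(d − h_f/2) + (T − C_f)(d − a_w/2) = 145.1 × (22.9 − 2.2) + 336.1 × (22.9 − 3.2305) = 3003.6 + 6610.9 = 9614.5 kip·in.
M_n = 9614.5/12 = 801.21 kip·ft.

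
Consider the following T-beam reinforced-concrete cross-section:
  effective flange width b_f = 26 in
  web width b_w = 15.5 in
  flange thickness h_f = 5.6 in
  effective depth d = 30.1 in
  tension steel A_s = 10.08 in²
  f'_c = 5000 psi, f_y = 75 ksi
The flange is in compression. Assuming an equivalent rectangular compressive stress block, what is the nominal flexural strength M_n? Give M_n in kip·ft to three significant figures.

Tension: T = A_s f_y = 10.08 × 75 = 756 kips.
Try a within the flange: a = T/(0.85 f'_c b_f) = 756/(0.85 × 5 × 26) = 6.842 in.
a = 6.842 > h_f = 5.6 in: the block extends into the web. Split into flange-overhang and web parts.
C_f = 0.85 f'_c (b_f − b_w) h_f = 0.85 × 5 × (26 − 15.5) × 5.6 = 249.9 kips.
Remaining web compression depth: a_w = (T − C_f)/(0.85 f'_c b_w) = (756 − 249.9)/(0.85 × 5 × 15.5) = 7.683 in.
M_n = C_f(d − h_f/2) + (T − C_f)(d − a_w/2) = 249.9 × (30.1 − 2.8) + 506.1 × (30.1 − 3.8415) = 6822.3 + 13289.4 = 20111.7 kip·in.
M_n = 20111.7/12 = 1675.98 kip·ft.

M_n ≈ 1680 kip·ft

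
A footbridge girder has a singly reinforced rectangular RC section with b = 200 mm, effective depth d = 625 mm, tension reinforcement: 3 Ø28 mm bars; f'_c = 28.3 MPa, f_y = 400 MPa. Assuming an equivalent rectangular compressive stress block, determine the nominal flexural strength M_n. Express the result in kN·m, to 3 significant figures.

A_s = 3 × 616 = 1848 mm².
T = A_s f_y = 1848 × 400 = 739200 N = 739.2 kN.
From C = T: a = T/(0.85 f'_c b) = 739200/(0.85 × 28.3 × 200) = 153.65 mm.
M_n = T(d − a/2) = 739.2 kN × (625 − 76.825) mm = 405.21 kN·m.

M_n ≈ 405 kN·m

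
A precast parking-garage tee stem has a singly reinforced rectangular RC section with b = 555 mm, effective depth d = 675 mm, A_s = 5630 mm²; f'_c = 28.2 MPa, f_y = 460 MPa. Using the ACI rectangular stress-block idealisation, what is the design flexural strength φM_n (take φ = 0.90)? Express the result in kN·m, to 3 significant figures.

φM_n ≈ 1350 kN·m

T = A_s f_y = 5630 × 460 = 2589800 N = 2589.8 kN.
From C = T: a = T/(0.85 f'_c b) = 2589800/(0.85 × 28.2 × 555) = 194.67 mm.
M_n = T(d − a/2) = 2589.8 kN × (675 − 97.335) mm = 1496.04 kN·m.
φM_n = 0.90 × 1496.04 = 1346.44 kN·m.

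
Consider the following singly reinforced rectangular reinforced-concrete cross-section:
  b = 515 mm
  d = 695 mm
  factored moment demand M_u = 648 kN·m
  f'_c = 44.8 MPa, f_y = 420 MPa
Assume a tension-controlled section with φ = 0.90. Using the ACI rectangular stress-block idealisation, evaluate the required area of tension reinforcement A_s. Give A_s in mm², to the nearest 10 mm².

M_n = M_u/φ = 648/0.90 = 720 kN·m.
With M_n = 0.85 f'_c a b (d − a/2), solve the quadratic for a:
a = d − √(d² − 2M_n/(0.85 f'_c b)) = 695 − √(695² − 2 × 720×10⁶/(0.85 × 44.8 × 515)) = 55.00 mm.
A_s = 0.85 f'_c a b / f_y = 0.85 × 44.8 × 55.00 × 515 / 420 = 2568.1 mm².

A_s ≈ 2570 mm²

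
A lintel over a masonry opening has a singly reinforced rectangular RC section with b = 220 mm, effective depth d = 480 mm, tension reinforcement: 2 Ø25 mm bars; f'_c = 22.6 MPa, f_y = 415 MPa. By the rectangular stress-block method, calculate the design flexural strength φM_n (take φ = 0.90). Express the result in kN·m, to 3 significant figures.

φM_n ≈ 158 kN·m

A_s = 2 × 491 = 982 mm².
T = A_s f_y = 982 × 415 = 407530 N = 407.53 kN.
From C = T: a = T/(0.85 f'_c b) = 407530/(0.85 × 22.6 × 220) = 96.43 mm.
M_n = T(d − a/2) = 407.53 kN × (480 − 48.215) mm = 175.97 kN·m.
φM_n = 0.90 × 175.97 = 158.37 kN·m.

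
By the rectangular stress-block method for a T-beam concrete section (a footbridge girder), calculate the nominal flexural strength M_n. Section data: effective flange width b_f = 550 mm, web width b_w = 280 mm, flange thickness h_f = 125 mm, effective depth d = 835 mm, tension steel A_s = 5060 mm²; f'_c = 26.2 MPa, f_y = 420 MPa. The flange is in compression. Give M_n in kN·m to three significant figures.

M_n ≈ 1580 kN·m

Tension: T = A_s f_y = 5060 × 420 = 2125200 N.
Try a within the flange: a = T/(0.85 f'_c b_f) = 2125200/(0.85 × 26.2 × 550) = 173.51 mm.
a = 173.51 > h_f = 125 mm: the block extends into the web. Split into flange-overhang and web parts.
C_f = 0.85 f'_c (b_f − b_w) h_f = 0.85 × 26.2 × (550 − 280) × 125 = 751613 N.
Remaining web compression depth: a_w = (T − C_f)/(0.85 f'_c b_w) = (2125200 − 751613)/(0.85 × 26.2 × 280) = 220.28 mm.
M_n = C_f(d − h_f/2) + (T − C_f)(d − a_w/2) = 751613 × (835 − 62.5) + 1373587 × (835 − 110.14) = 580.62 + 995.66 = 1576.28 × 10⁶ N·mm.
M_n = 1576.28 kN·m.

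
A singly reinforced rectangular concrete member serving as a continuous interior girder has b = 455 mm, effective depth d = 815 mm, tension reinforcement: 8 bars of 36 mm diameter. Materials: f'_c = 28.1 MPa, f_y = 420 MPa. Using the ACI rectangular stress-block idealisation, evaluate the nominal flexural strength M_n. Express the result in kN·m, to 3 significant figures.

M_n ≈ 2250 kN·m

A_s = 8 × 1018 = 8144 mm².
T = A_s f_y = 8144 × 420 = 3420480 N = 3420.48 kN.
From C = T: a = T/(0.85 f'_c b) = 3420480/(0.85 × 28.1 × 455) = 314.74 mm.
M_n = T(d − a/2) = 3420.48 kN × (815 − 157.37) mm = 2249.41 kN·m.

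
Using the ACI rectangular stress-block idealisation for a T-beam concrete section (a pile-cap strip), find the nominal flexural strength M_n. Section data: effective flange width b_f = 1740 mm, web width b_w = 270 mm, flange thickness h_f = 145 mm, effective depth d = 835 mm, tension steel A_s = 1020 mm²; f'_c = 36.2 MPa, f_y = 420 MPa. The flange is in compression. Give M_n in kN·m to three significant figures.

Tension: T = A_s f_y = 1020 × 420 = 428400 N.
Try a within the flange: a = T/(0.85 f'_c b_f) = 428400/(0.85 × 36.2 × 1740) = 8.00 mm.
Since a = 8.00 ≤ h_f = 145 mm, the stress block lies entirely in the flange; analyse as a rectangular beam of width b_f.
M_n = T(d − a/2) = 428400 × (835 − 4) = 356.00 × 10⁶ N·mm.
M_n = 356.00 kN·m.

M_n ≈ 356 kN·m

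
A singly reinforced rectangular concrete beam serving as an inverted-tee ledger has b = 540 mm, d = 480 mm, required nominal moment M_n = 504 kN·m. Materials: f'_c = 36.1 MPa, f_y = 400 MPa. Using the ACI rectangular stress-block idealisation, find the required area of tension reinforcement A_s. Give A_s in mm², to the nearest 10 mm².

With M_n = 0.85 f'_c a b (d − a/2), solve the quadratic for a:
a = d − √(d² − 2M_n/(0.85 f'_c b)) = 480 − √(480² − 2 × 504×10⁶/(0.85 × 36.1 × 540)) = 68.22 mm.
A_s = 0.85 f'_c a b / f_y = 0.85 × 36.1 × 68.22 × 540 / 400 = 2826.0 mm².

A_s ≈ 2830 mm²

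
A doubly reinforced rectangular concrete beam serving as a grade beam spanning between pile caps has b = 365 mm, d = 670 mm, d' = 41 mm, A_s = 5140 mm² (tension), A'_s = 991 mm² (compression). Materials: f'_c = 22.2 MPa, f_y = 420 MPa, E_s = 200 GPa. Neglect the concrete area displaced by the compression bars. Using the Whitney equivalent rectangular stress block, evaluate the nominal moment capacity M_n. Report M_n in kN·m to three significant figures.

Assume both tension and compression steel yield.
Net tension couple steel: A_s − A'_s = 4149 mm².
a = (A_s − A'_s) f_y / (0.85 f'_c b) = 1742580/(0.85 × 22.2 × 365) = 253.00 mm.
c = a/β₁ = 253.00/0.85 = 297.65 mm; ε'_s = 0.003(c − d')/c = 0.0026 ≥ f_y/E_s = 0.0021, so compression steel does yield.
M_n = (A_s − A'_s) f_y (d − a/2) + A'_s f_y (d − d') = [1742580 × (670 − 126.5) + 416220 × (670 − 41)] × 10⁻⁶ = 947.09 + 261.80 = 1208.89 kN·m.

M_n ≈ 1210 kN·m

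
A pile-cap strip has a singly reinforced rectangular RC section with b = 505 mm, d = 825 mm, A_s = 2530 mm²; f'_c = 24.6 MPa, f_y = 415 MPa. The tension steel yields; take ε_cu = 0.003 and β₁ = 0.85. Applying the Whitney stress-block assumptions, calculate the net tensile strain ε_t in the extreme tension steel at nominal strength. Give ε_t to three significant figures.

ε_t ≈ 0.0182

a = A_s f_y/(0.85 f'_c b) = 99.43 mm.
β₁ = 0.85, so c = a/β₁ = 99.43/0.85 = 116.98 mm.
From the linear strain diagram with ε_cu = 0.003: ε_t = 0.003 (d − c)/c = 0.003 × (825 − 116.98)/116.98 = 0.0182.
Since ε_t ≥ 0.005, the section is tension-controlled.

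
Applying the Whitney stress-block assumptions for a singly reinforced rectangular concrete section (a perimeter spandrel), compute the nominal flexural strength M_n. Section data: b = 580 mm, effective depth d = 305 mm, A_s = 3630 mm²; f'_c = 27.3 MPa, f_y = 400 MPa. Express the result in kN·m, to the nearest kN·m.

T = A_s f_y = 3630 × 400 = 1452000 N = 1452 kN.
From C = T: a = T/(0.85 f'_c b) = 1452000/(0.85 × 27.3 × 580) = 107.88 mm.
M_n = T(d − a/2) = 1452 kN × (305 − 53.94) mm = 364.54 kN·m.

M_n ≈ 365 kN·m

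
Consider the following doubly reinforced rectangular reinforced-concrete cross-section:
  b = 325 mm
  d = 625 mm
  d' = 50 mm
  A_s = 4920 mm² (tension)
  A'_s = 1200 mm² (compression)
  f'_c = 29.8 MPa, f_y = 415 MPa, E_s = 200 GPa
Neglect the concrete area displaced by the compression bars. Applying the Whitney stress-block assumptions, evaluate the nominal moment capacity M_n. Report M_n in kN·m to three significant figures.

Assume both tension and compression steel yield.
Net tension couple steel: A_s − A'_s = 3720 mm².
a = (A_s − A'_s) f_y / (0.85 f'_c b) = 1543800/(0.85 × 29.8 × 325) = 187.53 mm.
c = a/β₁ = 187.53/0.837 = 224.05 mm; ε'_s = 0.003(c − d')/c = 0.0023 ≥ f_y/E_s = 0.0021, so compression steel does yield.
M_n = (A_s − A'_s) f_y (d − a/2) + A'_s f_y (d − d') = [1543800 × (625 − 93.765) + 498000 × (625 − 50)] × 10⁻⁶ = 820.12 + 286.35 = 1106.47 kN·m.

M_n ≈ 1110 kN·m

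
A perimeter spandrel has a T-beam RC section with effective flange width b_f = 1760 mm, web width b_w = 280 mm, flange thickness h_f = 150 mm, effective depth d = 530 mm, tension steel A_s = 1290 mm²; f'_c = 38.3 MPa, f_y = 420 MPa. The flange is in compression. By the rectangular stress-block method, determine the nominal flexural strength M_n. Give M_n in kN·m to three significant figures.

M_n ≈ 285 kN·m

Tension: T = A_s f_y = 1290 × 420 = 541800 N.
Try a within the flange: a = T/(0.85 f'_c b_f) = 541800/(0.85 × 38.3 × 1760) = 9.46 mm.
Since a = 9.46 ≤ h_f = 150 mm, the stress block lies entirely in the flange; analyse as a rectangular beam of width b_f.
M_n = T(d − a/2) = 541800 × (530 − 4.73) = 284.59 × 10⁶ N·mm.
M_n = 284.59 kN·m.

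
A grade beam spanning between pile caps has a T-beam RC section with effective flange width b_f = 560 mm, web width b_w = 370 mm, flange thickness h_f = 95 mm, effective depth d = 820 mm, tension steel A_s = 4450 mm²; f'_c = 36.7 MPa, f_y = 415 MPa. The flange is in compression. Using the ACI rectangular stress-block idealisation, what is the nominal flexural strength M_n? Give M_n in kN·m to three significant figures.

Tension: T = A_s f_y = 4450 × 415 = 1846750 N.
Try a within the flange: a = T/(0.85 f'_c b_f) = 1846750/(0.85 × 36.7 × 560) = 105.71 mm.
a = 105.71 > h_f = 95 mm: the block extends into the web. Split into flange-overhang and web parts.
C_f = 0.85 f'_c (b_f − b_w) h_f = 0.85 × 36.7 × (560 − 370) × 95 = 563070 N.
Remaining web compression depth: a_w = (T − C_f)/(0.85 f'_c b_w) = (1846750 − 563070)/(0.85 × 36.7 × 370) = 111.22 mm.
M_n = C_f(d − h_f/2) + (T − C_f)(d − a_w/2) = 563070 × (820 − 47.5) + 1283680 × (820 − 55.61) = 434.97 + 981.23 = 1416.20 × 10⁶ N·mm.
M_n = 1416.20 kN·m.

M_n ≈ 1420 kN·m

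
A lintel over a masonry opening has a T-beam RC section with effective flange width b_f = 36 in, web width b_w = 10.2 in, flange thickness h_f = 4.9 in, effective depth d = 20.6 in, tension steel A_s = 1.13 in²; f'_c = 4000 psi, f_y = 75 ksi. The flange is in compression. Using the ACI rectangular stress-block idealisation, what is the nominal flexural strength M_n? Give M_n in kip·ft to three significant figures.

M_n ≈ 143 kip·ft

Tension: T = A_s f_y = 1.13 × 75 = 84.75 kips.
Try a within the flange: a = T/(0.85 f'_c b_f) = 84.75/(0.85 × 4 × 36) = 0.692 in.
Since a = 0.692 ≤ h_f = 4.9 in, the stress block lies entirely in the flange; analyse as a rectangular beam of width b_f.
M_n = T(d − a/2) = 84.75 × (20.6 − 0.346) = 1716.5 kip·in.
M_n = 1716.5/12 = 143.04 kip·ft.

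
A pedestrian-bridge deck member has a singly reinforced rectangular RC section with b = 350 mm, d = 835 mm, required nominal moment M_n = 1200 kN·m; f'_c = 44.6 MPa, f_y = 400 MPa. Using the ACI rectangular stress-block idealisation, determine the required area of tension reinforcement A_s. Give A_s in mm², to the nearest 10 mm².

With M_n = 0.85 f'_c a b (d − a/2), solve the quadratic for a:
a = d − √(d² − 2M_n/(0.85 f'_c b)) = 835 − √(835² − 2 × 1200×10⁶/(0.85 × 44.6 × 350)) = 116.43 mm.
A_s = 0.85 f'_c a b / f_y = 0.85 × 44.6 × 116.43 × 350 / 400 = 3862.1 mm².

A_s ≈ 3860 mm²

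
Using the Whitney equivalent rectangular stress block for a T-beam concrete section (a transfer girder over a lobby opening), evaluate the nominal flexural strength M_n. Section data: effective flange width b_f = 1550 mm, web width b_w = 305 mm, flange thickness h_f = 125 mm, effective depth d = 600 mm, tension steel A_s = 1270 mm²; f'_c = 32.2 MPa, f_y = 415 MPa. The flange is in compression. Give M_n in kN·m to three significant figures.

M_n ≈ 313 kN·m

Tension: T = A_s f_y = 1270 × 415 = 527050 N.
Try a within the flange: a = T/(0.85 f'_c b_f) = 527050/(0.85 × 32.2 × 1550) = 12.42 mm.
Since a = 12.42 ≤ h_f = 125 mm, the stress block lies entirely in the flange; analyse as a rectangular beam of width b_f.
M_n = T(d − a/2) = 527050 × (600 − 6.21) = 312.96 × 10⁶ N·mm.
M_n = 312.96 kN·m.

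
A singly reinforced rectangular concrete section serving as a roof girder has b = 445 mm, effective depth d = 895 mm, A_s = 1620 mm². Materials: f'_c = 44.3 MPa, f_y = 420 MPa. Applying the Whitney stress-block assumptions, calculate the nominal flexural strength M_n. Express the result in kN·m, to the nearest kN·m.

M_n ≈ 595 kN·m

T = A_s f_y = 1620 × 420 = 680400 N = 680.4 kN.
From C = T: a = T/(0.85 f'_c b) = 680400/(0.85 × 44.3 × 445) = 40.61 mm.
M_n = T(d − a/2) = 680.4 kN × (895 − 20.305) mm = 595.14 kN·m.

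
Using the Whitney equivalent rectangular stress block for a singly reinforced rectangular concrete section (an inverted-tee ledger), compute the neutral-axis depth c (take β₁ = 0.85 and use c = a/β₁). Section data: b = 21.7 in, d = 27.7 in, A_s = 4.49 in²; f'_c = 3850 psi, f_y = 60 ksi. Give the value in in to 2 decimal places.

c ≈ 4.46 in

T = A_s f_y = 4.49 × 60 = 269.4 kips.
a = T/(0.85 f'_c b) = 269.4/(0.85 × 3.85 × 21.7) = 3.7937 in.
With β₁ = 0.85, c = a/β₁ = 3.7937/0.85 = 4.46 in.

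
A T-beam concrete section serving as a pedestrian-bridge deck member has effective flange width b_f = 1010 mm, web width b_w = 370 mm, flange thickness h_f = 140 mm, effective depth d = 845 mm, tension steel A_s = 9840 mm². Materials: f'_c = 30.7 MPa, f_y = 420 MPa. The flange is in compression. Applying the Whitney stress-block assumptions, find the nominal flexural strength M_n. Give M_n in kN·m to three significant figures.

M_n ≈ 3160 kN·m

Tension: T = A_s f_y = 9840 × 420 = 4132800 N.
Try a within the flange: a = T/(0.85 f'_c b_f) = 4132800/(0.85 × 30.7 × 1010) = 156.81 mm.
a = 156.81 > h_f = 140 mm: the block extends into the web. Split into flange-overhang and web parts.
C_f = 0.85 f'_c (b_f − b_w) h_f = 0.85 × 30.7 × (1010 − 370) × 140 = 2338112 N.
Remaining web compression depth: a_w = (T − C_f)/(0.85 f'_c b_w) = (4132800 − 2338112)/(0.85 × 30.7 × 370) = 185.88 mm.
M_n = C_f(d − h_f/2) + (T − C_f)(d − a_w/2) = 2338112 × (845 − 70) + 1794688 × (845 − 92.94) = 1812.04 + 1349.71 = 3161.75 × 10⁶ N·mm.
M_n = 3161.75 kN·m.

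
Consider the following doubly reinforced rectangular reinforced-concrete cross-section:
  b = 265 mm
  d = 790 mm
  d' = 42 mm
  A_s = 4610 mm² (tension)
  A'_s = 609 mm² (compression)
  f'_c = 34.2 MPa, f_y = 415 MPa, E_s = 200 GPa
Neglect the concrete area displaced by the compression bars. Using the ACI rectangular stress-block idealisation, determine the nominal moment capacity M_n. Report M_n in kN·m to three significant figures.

M_n ≈ 1320 kN·m

Assume both tension and compression steel yield.
Net tension couple steel: A_s − A'_s = 4001 mm².
a = (A_s − A'_s) f_y / (0.85 f'_c b) = 1660415/(0.85 × 34.2 × 265) = 215.54 mm.
c = a/β₁ = 215.54/0.806 = 267.42 mm; ε'_s = 0.003(c − d')/c = 0.0025 ≥ f_y/E_s = 0.0021, so compression steel does yield.
M_n = (A_s − A'_s) f_y (d − a/2) + A'_s f_y (d − d') = [1660415 × (790 − 107.77) + 252735 × (790 − 42)] × 10⁻⁶ = 1132.78 + 189.05 = 1321.83 kN·m.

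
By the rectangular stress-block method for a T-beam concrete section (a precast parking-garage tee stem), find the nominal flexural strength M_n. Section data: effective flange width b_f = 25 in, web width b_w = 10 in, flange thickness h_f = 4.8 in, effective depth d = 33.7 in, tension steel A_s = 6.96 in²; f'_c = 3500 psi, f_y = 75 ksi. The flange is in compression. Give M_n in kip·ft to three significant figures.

M_n ≈ 1290 kip·ft

Tension: T = A_s f_y = 6.96 × 75 = 522 kips.
Try a within the flange: a = T/(0.85 f'_c b_f) = 522/(0.85 × 3.5 × 25) = 7.018 in.
a = 7.018 > h_f = 4.8 in: the block extends into the web. Split into flange-overhang and web parts.
C_f = 0.85 f'_c (b_f − b_w) h_f = 0.85 × 3.5 × (25 − 10) × 4.8 = 214.2 kips.
Remaining web compression depth: a_w = (T − C_f)/(0.85 f'_c b_w) = (522 − 214.2)/(0.85 × 3.5 × 10) = 10.346 in.
M_n = C_f(d − h_f/2) + (T − C_f)(d − a_w/2) = 214.2 × (33.7 − 2.4) + 307.8 × (33.7 − 5.173) = 6704.5 + 8780.6 = 15485.1 kip·in.
M_n = 15485.1/12 = 1290.43 kip·ft.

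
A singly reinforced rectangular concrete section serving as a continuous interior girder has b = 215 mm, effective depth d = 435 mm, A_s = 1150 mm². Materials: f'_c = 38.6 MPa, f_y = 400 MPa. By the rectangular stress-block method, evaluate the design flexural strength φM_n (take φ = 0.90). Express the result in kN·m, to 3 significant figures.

φM_n ≈ 167 kN·m

T = A_s f_y = 1150 × 400 = 460000 N = 460 kN.
From C = T: a = T/(0.85 f'_c b) = 460000/(0.85 × 38.6 × 215) = 65.21 mm.
M_n = T(d − a/2) = 460 kN × (435 − 32.605) mm = 185.10 kN·m.
φM_n = 0.90 × 185.10 = 166.59 kN·m.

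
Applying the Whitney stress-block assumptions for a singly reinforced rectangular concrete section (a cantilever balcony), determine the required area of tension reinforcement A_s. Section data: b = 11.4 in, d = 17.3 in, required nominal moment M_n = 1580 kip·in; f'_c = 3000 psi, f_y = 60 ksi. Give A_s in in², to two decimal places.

From M_n = 0.85 f'_c a b (d − a/2):
a = d − √(d² − 2M_n/(0.85 f'_c b)) = 17.3 − √(17.3² − 2 × 1580/(0.85 × 3 × 11.4)) = 3.495 in.
A_s = 0.85 f'_c a b / f_y = 0.85 × 3 × 3.495 × 11.4 / 60 = 1.693 in².

A_s ≈ 1.69 in²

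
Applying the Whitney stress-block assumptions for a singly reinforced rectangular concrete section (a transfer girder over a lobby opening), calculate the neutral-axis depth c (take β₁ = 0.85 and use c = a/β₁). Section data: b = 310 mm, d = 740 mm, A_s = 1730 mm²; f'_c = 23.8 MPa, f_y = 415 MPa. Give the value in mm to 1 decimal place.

T = A_s f_y = 1730 × 415 = 717950 N = 717.95 kN.
Setting C = 0.85 f'_c a b equal to T: a = 717950/(0.85 × 23.8 × 310) = 114.482 mm.
With β₁ = 0.85, c = a/β₁ = 114.482/0.85 = 134.7 mm.

c ≈ 134.7 mm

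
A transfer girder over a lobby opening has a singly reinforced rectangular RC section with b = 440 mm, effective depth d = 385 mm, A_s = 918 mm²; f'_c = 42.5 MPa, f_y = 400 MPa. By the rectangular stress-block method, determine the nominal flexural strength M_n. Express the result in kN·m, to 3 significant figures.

M_n ≈ 137 kN·m

T = A_s f_y = 918 × 400 = 367200 N = 367.2 kN.
From C = T: a = T/(0.85 f'_c b) = 367200/(0.85 × 42.5 × 440) = 23.10 mm.
M_n = T(d − a/2) = 367.2 kN × (385 − 11.55) mm = 137.13 kN·m.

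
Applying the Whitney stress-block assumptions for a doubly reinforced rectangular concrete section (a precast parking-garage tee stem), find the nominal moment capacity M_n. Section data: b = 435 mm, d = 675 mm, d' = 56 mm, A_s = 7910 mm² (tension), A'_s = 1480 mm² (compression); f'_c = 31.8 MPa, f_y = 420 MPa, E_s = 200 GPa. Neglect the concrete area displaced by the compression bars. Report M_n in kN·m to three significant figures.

M_n ≈ 1900 kN·m

Assume both tension and compression steel yield.
Net tension couple steel: A_s − A'_s = 6430 mm².
a = (A_s − A'_s) f_y / (0.85 f'_c b) = 2700600/(0.85 × 31.8 × 435) = 229.68 mm.
c = a/β₁ = 229.68/0.823 = 279.08 mm; ε'_s = 0.003(c − d')/c = 0.0024 ≥ f_y/E_s = 0.0021, so compression steel does yield.
M_n = (A_s − A'_s) f_y (d − a/2) + A'_s f_y (d − d') = [2700600 × (675 − 114.84) + 621600 × (675 − 56)] × 10⁻⁶ = 1512.77 + 384.77 = 1897.54 kN·m.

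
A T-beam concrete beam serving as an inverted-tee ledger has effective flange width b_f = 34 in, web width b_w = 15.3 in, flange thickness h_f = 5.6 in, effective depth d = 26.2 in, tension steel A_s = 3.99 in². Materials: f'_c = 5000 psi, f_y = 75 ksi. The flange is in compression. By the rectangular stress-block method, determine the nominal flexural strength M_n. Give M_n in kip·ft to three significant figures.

M_n ≈ 628 kip·ft

Tension: T = A_s f_y = 3.99 × 75 = 299.25 kips.
Try a within the flange: a = T/(0.85 f'_c b_f) = 299.25/(0.85 × 5 × 34) = 2.071 in.
Since a = 2.071 ≤ h_f = 5.6 in, the stress block lies entirely in the flange; analyse as a rectangular beam of width b_f.
M_n = T(d − a/2) = 299.25 × (26.2 − 1.0355) = 7530.5 kip·in.
M_n = 7530.5/12 = 627.54 kip·ft.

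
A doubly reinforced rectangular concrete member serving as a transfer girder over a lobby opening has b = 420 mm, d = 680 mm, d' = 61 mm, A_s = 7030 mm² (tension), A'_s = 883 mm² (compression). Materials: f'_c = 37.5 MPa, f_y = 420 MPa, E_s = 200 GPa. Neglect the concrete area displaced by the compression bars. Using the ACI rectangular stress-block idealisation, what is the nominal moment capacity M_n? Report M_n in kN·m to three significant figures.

Assume both tension and compression steel yield.
Net tension couple steel: A_s − A'_s = 6147 mm².
a = (A_s − A'_s) f_y / (0.85 f'_c b) = 2581740/(0.85 × 37.5 × 420) = 192.85 mm.
c = a/β₁ = 192.85/0.782 = 246.61 mm; ε'_s = 0.003(c − d')/c = 0.0023 ≥ f_y/E_s = 0.0021, so compression steel does yield.
M_n = (A_s − A'_s) f_y (d − a/2) + A'_s f_y (d − d') = [2581740 × (680 − 96.425) + 370860 × (680 − 61)] × 10⁻⁶ = 1506.64 + 229.56 = 1736.20 kN·m.

M_n ≈ 1740 kN·m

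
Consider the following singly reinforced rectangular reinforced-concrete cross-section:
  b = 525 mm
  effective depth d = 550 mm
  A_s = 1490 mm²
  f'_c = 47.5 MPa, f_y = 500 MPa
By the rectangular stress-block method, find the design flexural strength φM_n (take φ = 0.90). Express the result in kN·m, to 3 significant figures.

T = A_s f_y = 1490 × 500 = 745000 N = 745 kN.
From C = T: a = T/(0.85 f'_c b) = 745000/(0.85 × 47.5 × 525) = 35.15 mm.
M_n = T(d − a/2) = 745 kN × (550 − 17.575) mm = 396.66 kN·m.
φM_n = 0.90 × 396.66 = 356.99 kN·m.

φM_n ≈ 357 kN·m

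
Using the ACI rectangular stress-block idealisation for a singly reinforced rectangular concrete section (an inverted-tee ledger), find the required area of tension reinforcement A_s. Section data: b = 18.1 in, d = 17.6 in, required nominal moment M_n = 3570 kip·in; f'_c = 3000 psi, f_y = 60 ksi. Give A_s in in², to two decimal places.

From M_n = 0.85 f'_c a b (d − a/2):
a = d − √(d² − 2M_n/(0.85 f'_c b)) = 17.6 − √(17.6² − 2 × 3570/(0.85 × 3 × 18.1)) = 5.148 in.
A_s = 0.85 f'_c a b / f_y = 0.85 × 3 × 5.148 × 18.1 / 60 = 3.960 in².

A_s ≈ 3.96 in²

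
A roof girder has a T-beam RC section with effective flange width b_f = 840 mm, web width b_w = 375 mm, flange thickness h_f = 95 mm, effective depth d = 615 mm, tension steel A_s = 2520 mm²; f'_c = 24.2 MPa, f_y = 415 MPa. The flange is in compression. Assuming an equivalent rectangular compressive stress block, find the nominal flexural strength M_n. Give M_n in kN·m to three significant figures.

Tension: T = A_s f_y = 2520 × 415 = 1045800 N.
Try a within the flange: a = T/(0.85 f'_c b_f) = 1045800/(0.85 × 24.2 × 840) = 60.53 mm.
Since a = 60.53 ≤ h_f = 95 mm, the stress block lies entirely in the flange; analyse as a rectangular beam of width b_f.
M_n = T(d − a/2) = 1045800 × (615 − 30.265) = 611.52 × 10⁶ N·mm.
M_n = 611.52 kN·m.

M_n ≈ 612 kN·m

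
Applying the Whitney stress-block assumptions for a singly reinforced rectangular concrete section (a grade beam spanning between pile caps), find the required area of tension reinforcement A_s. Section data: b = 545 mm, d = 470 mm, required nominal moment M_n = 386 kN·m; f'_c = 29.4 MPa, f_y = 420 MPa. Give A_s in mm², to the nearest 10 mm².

With M_n = 0.85 f'_c a b (d − a/2), solve the quadratic for a:
a = d − √(d² − 2M_n/(0.85 f'_c b)) = 470 − √(470² − 2 × 386×10⁶/(0.85 × 29.4 × 545)) = 64.76 mm.
A_s = 0.85 f'_c a b / f_y = 0.85 × 29.4 × 64.76 × 545 / 420 = 2100.0 mm².

A_s ≈ 2100 mm²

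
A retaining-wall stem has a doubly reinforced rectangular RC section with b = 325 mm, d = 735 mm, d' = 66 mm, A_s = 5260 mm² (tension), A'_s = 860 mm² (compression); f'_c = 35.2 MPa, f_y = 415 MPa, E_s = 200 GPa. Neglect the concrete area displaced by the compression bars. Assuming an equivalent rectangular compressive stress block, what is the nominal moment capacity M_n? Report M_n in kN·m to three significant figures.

Assume both tension and compression steel yield.
Net tension couple steel: A_s − A'_s = 4400 mm².
a = (A_s − A'_s) f_y / (0.85 f'_c b) = 1826000/(0.85 × 35.2 × 325) = 187.78 mm.
c = a/β₁ = 187.78/0.799 = 235.02 mm; ε'_s = 0.003(c − d')/c = 0.0022 ≥ f_y/E_s = 0.0021, so compression steel does yield.
M_n = (A_s − A'_s) f_y (d − a/2) + A'_s f_y (d − d') = [1826000 × (735 − 93.89) + 356900 × (735 − 66)] × 10⁻⁶ = 1170.67 + 238.77 = 1409.44 kN·m.

M_n ≈ 1410 kN·m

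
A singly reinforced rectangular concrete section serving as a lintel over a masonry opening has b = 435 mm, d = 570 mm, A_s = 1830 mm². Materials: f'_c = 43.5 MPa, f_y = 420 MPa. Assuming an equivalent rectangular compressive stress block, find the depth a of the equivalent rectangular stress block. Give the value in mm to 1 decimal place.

a ≈ 47.8 mm

T = A_s f_y = 1830 × 420 = 768600 N = 768.6 kN.
Setting C = 0.85 f'_c a b equal to T: a = 768600/(0.85 × 43.5 × 435) = 47.8 mm.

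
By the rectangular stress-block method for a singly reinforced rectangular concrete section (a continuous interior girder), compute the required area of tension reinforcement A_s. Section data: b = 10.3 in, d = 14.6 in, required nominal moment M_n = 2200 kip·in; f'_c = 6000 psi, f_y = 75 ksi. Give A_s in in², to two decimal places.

A_s ≈ 2.26 in²

From M_n = 0.85 f'_c a b (d − a/2):
a = d − √(d² − 2M_n/(0.85 f'_c b)) = 14.6 − √(14.6² − 2 × 2200/(0.85 × 6 × 10.3)) = 3.225 in.
A_s = 0.85 f'_c a b / f_y = 0.85 × 6 × 3.225 × 10.3 / 75 = 2.259 in².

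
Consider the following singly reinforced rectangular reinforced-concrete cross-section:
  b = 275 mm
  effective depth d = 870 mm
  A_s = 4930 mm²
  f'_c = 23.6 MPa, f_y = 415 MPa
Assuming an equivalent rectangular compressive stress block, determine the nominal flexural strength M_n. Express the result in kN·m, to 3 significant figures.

T = A_s f_y = 4930 × 415 = 2045950 N = 2045.95 kN.
From C = T: a = T/(0.85 f'_c b) = 2045950/(0.85 × 23.6 × 275) = 370.88 mm.
M_n = T(d − a/2) = 2045.95 kN × (870 − 185.44) mm = 1400.58 kN·m.

M_n ≈ 1400 kN·m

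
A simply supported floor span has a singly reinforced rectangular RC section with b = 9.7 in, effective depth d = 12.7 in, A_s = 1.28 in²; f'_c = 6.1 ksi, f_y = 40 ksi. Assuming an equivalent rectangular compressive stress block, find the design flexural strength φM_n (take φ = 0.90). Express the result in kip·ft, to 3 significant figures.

T = A_s f_y = 1.28 × 40 = 51.2 kips.
a = T/(0.85 f'_c b) = 51.2/(0.85 × 6.1 × 9.7) = 1.018 in.
M_n = T(d − a/2) = 51.2 × (12.7 − 0.509) = 624.2 kip·in = 624.2/12 = 52.02 kip·ft.
φM_n = 0.90 × 52.02 = 46.82 kip·ft.

φM_n ≈ 46.8 kip·ft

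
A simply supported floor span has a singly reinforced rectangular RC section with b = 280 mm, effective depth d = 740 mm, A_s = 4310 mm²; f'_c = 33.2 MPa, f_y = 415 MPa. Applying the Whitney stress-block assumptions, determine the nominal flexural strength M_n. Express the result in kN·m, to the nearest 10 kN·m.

T = A_s f_y = 4310 × 415 = 1788650 N = 1788.65 kN.
From C = T: a = T/(0.85 f'_c b) = 1788650/(0.85 × 33.2 × 280) = 226.37 mm.
M_n = T(d − a/2) = 1788.65 kN × (740 − 113.185) mm = 1121.15 kN·m.

M_n ≈ 1120 kN·m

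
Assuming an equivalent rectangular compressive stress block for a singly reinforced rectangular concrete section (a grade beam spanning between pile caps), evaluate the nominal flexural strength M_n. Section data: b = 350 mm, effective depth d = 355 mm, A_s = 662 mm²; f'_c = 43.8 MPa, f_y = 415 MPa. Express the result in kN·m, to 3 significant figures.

T = A_s f_y = 662 × 415 = 274730 N = 274.73 kN.
From C = T: a = T/(0.85 f'_c b) = 274730/(0.85 × 43.8 × 350) = 21.08 mm.
M_n = T(d − a/2) = 274.73 kN × (355 − 10.54) mm = 94.63 kN·m.

M_n ≈ 94.6 kN·m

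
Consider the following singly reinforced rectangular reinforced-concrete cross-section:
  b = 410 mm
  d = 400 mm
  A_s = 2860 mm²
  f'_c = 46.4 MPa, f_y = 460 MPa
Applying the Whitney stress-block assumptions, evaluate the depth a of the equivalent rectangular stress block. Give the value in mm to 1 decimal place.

T = A_s f_y = 2860 × 460 = 1315600 N = 1315.6 kN.
Setting C = 0.85 f'_c a b equal to T: a = 1315600/(0.85 × 46.4 × 410) = 81.4 mm.

a ≈ 81.4 mm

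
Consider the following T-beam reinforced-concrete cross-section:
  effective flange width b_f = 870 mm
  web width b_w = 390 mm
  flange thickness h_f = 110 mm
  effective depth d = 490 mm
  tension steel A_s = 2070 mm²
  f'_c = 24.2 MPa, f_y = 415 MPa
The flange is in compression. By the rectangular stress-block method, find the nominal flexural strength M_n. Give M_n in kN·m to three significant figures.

M_n ≈ 400 kN·m

Tension: T = A_s f_y = 2070 × 415 = 859050 N.
Try a within the flange: a = T/(0.85 f'_c b_f) = 859050/(0.85 × 24.2 × 870) = 48.00 mm.
Since a = 48.00 ≤ h_f = 110 mm, the stress block lies entirely in the flange; analyse as a rectangular beam of width b_f.
M_n = T(d − a/2) = 859050 × (490 − 24) = 400.32 × 10⁶ N·mm.
M_n = 400.32 kN·m.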